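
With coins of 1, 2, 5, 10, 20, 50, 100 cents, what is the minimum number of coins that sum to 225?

Use the largest denomination that fits, subtract, and repeat.
225 = 2×100 + 1×20 + 1×5
Total coins = 2 + 1 + 1 = 4

4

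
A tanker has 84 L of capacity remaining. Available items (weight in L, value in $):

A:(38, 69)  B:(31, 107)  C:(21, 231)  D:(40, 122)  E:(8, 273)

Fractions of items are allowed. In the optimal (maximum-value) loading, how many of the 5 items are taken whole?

3

Order: E (273/8=34.12) > C (231/21=11.00) > B (107/31=3.45) > D (122/40=3.05) > A (69/38=1.82)
Fill: take E (8 @ 273) → take C (21 @ 231) → take B (31 @ 107) → take 24/40 of D → 73.20; 84/84 used.
3 item(s) taken whole; one partial (take 24/40 of D).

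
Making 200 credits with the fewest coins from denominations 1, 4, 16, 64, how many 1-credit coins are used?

0

Use the largest denomination that fits, subtract, and repeat.
200 = 3×64 + 2×4
Count of 1: 0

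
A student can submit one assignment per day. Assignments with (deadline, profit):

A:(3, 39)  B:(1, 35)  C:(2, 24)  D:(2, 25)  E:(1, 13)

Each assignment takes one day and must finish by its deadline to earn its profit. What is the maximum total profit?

99

Profit order: A=39 B=35 D=25 C=24 E=13
Assign: A→slot 3, B→slot 1, D→slot 2, C skipped, E skipped.
Slots: [1:B] [2:D] [3:A]
Profit = 35 + 25 + 39 = 99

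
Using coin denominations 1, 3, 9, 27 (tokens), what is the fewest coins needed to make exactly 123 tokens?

Use the largest denomination that fits, subtract, and repeat.
123 = 4×27 + 1×9 + 2×3
Total coins = 4 + 1 + 2 = 7

7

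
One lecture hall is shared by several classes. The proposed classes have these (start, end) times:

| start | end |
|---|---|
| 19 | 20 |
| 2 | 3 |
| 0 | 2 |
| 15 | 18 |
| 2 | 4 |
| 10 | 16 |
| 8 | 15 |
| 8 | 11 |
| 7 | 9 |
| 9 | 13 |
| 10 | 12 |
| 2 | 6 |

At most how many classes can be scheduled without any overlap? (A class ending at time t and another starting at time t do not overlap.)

Sort by end time and greedily take each interval whose start is ≥ the last chosen end.
By end time: (0,2), (2,3), (2,4), (2,6), (7,9), (8,11), (10,12), (9,13), (8,15), (10,16), (15,18), (19,20).
Pick (0,2); next start ≥ 2 → (2,3); next start ≥ 3 → (7,9); next start ≥ 9 → (10,12); next start ≥ 12 → (15,18); next start ≥ 18 → (19,20).
Selected 6 classes.

6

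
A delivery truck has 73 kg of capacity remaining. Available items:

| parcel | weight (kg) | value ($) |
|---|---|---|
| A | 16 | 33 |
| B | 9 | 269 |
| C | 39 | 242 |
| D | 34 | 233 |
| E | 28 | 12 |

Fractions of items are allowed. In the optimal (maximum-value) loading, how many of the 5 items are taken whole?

2

Order: B (269/9=29.89) > D (233/34=6.85) > C (242/39=6.21) > A (33/16=2.06) > E (12/28=0.43)
Fill: take B (9 @ 269) → take D (34 @ 233) → take 30/39 of C → 186.15; 73/73 used.
2 item(s) taken whole; one partial (take 30/39 of C).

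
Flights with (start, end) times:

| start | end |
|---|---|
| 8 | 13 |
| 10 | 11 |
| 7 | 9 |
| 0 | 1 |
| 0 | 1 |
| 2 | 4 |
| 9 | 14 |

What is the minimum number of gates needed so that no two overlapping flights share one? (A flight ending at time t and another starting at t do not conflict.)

Count concurrent intervals with a sweep; the peak is the room count.
Events (time:±→running): 0:+→1 0:+→2 1:-→1 1:-→0 2:+→1 4:-→0 7:+→1 8:+→2 9:-→1 9:+→2 10:+→3 … peak 3.

3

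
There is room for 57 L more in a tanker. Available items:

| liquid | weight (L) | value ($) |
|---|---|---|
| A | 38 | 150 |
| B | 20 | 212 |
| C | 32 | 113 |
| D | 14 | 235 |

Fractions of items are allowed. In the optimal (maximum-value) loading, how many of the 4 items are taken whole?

Order: D (235/14=16.79) > B (212/20=10.60) > A (150/38=3.95) > C (113/32=3.53)
Fill: take D (14 @ 235) → take B (20 @ 212) → take 23/38 of A → 90.79; 57/57 used.
2 item(s) taken whole; one partial (take 23/38 of A).

2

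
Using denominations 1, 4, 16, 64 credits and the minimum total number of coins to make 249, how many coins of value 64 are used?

249 = 3×64 + 3×16 + 2×4 + 1×1
Count of 64: 3

3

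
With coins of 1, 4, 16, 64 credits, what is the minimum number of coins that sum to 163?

163 = 2×64 + 2×16 + 3×1
Total coins = 2 + 2 + 3 = 7

7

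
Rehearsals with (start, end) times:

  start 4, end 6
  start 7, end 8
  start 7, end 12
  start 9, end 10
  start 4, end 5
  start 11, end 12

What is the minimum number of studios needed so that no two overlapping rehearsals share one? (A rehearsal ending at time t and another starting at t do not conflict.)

Events (time:±→running): 4:+→1 4:+→2 … peak 2.

2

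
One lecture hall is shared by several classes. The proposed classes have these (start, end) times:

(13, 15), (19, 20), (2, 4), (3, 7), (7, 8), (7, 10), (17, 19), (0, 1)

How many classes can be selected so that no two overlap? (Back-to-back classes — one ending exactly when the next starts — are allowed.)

By end time: (0,1), (2,4), (3,7), (7,8), (7,10), (13,15), (17,19), (19,20).
Pick (0,1); next start ≥ 1 → (2,4); next start ≥ 4 → (7,8); next start ≥ 8 → (13,15); next start ≥ 15 → (17,19); next start ≥ 19 → (19,20).
Selected 6 classes.

6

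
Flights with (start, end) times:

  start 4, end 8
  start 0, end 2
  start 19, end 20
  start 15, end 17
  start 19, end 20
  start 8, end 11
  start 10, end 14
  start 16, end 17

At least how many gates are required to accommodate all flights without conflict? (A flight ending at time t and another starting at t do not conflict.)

2

Count concurrent intervals with a sweep; the peak is the room count.
starts: [0, 4, 8, 10, 15, 16, 19, 19]
ends:   [2, 8, 11, 14, 17, 17, 20, 20]
s0→1 e2→0 s4→1 e8→0 s8→1 s10→2  — peak 2.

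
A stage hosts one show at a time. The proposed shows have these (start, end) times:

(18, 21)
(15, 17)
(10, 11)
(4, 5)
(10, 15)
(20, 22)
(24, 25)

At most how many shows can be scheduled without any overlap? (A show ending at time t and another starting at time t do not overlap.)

5

Sort by end time and greedily take each interval whose start is ≥ the last chosen end.
By end time: (4,5), (10,11), (10,15), (15,17), (18,21), (20,22), (24,25).
Pick (4,5); next start ≥ 5 → (10,11); next start ≥ 11 → (15,17); next start ≥ 17 → (18,21); next start ≥ 21 → (24,25).
Selected 5 shows.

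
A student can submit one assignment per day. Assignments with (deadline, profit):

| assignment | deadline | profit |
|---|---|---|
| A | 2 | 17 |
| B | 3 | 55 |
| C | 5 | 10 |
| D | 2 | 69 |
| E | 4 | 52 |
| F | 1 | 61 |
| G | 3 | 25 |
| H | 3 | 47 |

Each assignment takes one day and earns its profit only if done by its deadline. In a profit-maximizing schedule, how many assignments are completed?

5

Sort by profit descending; place each in the latest free slot ≤ its deadline.
By profit: D(d2,69), F(d1,61), B(d3,55), E(d4,52), H(d3,47), G(d3,25), A(d2,17), C(d5,10)
D→slot 2; F→slot 1; B→slot 3; E→slot 4; H skipped; G skipped; A skipped; C→slot 5.
5 of 8 scheduled.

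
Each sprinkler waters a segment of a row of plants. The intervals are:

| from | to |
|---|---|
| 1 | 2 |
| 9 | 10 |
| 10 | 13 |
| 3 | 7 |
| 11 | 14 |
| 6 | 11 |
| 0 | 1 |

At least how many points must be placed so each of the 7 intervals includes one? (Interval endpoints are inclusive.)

Sorted: [0,1] [1,2] [3,7] [9,10] [6,11] [10,13] [11,14]
{[0,1],[1,2]} hit by 1; {[3,7]} hit by 7; {[9,10],[6,11],[10,13]} hit by 10; {[11,14]} hit by 14.
Points: 1, 7, 10, 14 (4 total).

4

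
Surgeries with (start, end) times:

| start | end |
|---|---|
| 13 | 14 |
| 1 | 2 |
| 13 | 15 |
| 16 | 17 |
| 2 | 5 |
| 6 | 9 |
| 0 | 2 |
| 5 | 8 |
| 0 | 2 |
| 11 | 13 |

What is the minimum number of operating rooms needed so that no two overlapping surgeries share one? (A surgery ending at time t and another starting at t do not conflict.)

3

Count concurrent intervals with a sweep; the peak is the room count.
Events (time:±→running): 0:+→1 0:+→2 1:+→3 … peak 3.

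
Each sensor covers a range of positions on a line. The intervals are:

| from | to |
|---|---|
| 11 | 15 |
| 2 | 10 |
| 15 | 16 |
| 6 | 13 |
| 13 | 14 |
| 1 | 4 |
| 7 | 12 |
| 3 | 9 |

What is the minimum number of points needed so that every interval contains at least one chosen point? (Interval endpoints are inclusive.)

By right end: [1,4]  [3,9]  [2,10]  [7,12]  [6,13]  [13,14]  [11,15]  [15,16]
[1,4] uncovered → point at 4; [7,12] uncovered → point at 12; [13,14] uncovered → point at 14; [15,16] uncovered → point at 16.
Points: 4, 12, 14, 16 (4 total).

4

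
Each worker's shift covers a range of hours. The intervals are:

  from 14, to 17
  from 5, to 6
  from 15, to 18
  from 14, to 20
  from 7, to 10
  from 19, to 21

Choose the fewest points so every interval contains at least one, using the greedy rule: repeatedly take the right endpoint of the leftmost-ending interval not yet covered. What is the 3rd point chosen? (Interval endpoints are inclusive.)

Process intervals by earliest right end; each time one isn't hit yet, stab at its right endpoint.
Sorted: [5,6] [7,10] [14,17] [15,18] [14,20] [19,21]
{[5,6]} hit by 6; {[7,10]} hit by 10; {[14,17],[15,18],[14,20]} hit by 17; {[19,21]} hit by 21.
Points: 6, 10, 17, 21 (4 total).

17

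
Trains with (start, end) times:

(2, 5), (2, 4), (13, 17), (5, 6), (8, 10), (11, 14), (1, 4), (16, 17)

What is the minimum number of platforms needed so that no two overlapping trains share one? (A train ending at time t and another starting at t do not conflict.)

3

Events (time:±→running): 1:+→1 2:+→2 2:+→3 … peak 3.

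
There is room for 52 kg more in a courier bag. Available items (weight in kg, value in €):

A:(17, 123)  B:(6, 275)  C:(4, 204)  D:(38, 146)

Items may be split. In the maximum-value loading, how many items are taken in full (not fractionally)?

3

Order: C (204/4=51.00) > B (275/6=45.83) > A (123/17=7.24) > D (146/38=3.84)
Fill: take C (4 @ 204) → take B (6 @ 275) → take A (17 @ 123) → take 25/38 of D → 96.05; 52/52 used.
3 item(s) taken whole; one partial (take 25/38 of D).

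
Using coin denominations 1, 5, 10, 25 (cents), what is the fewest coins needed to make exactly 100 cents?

4

Use the largest denomination that fits, subtract, and repeat.
100 − 4×25→0
Total coins = 4 = 4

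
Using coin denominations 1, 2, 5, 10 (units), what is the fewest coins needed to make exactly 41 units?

Greedy: take as many of the largest coin as possible, then repeat with the remainder.
41 = 4×10 + 1×1
Total coins = 4 + 1 = 5

5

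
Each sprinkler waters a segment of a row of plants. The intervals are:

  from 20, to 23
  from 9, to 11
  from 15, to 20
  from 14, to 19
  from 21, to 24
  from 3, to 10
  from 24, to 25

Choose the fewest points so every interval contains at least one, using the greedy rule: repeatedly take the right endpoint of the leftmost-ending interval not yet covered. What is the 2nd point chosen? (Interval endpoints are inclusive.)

Sort by right endpoint; whenever an interval is uncovered, place a point at its right end.
Sorted: [3,10] [9,11] [14,19] [15,20] [20,23] [21,24] [24,25]
{[3,10],[9,11]} hit by 10; {[14,19],[15,20]} hit by 19; {[20,23],[21,24]} hit by 23; {[24,25]} hit by 25.
Points: 10, 19, 23, 25 (4 total).

19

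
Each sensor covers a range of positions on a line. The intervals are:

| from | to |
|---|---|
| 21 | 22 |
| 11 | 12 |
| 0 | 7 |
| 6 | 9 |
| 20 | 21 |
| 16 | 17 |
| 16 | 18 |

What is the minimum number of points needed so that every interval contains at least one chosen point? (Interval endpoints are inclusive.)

Sorted: [0,7] [6,9] [11,12] [16,17] [16,18] [20,21] [21,22]
{[0,7],[6,9]} hit by 7; {[11,12]} hit by 12; {[16,17],[16,18]} hit by 17; {[20,21],[21,22]} hit by 21.
Points: 7, 12, 17, 21 (4 total).

4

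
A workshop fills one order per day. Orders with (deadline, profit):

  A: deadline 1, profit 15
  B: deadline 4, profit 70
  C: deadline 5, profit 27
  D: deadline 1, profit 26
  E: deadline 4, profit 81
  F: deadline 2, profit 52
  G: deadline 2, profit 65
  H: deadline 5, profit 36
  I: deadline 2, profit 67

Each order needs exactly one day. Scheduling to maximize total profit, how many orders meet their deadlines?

5

Sort by profit descending; place each in the latest free slot ≤ its deadline.
Profit order: E=81 B=70 I=67 G=65 F=52 H=36 C=27 D=26 A=15
Assign: E→slot 4, B→slot 3, I→slot 2, G→slot 1, F skipped, H→slot 5, C skipped, D skipped, A skipped.
Slots: [1:G] [2:I] [3:B] [4:E] [5:H]
5 of 9 scheduled.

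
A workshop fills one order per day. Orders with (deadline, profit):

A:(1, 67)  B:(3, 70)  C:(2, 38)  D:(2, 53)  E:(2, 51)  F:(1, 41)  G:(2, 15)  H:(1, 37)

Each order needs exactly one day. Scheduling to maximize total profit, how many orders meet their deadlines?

Sort by profit descending; place each in the latest free slot ≤ its deadline.
By profit: B(d3,70), A(d1,67), D(d2,53), E(d2,51), F(d1,41), C(d2,38), H(d1,37), G(d2,15)
B→slot 3; A→slot 1; D→slot 2; E skipped; F skipped; C skipped; H skipped; G skipped.
3 of 8 scheduled.

3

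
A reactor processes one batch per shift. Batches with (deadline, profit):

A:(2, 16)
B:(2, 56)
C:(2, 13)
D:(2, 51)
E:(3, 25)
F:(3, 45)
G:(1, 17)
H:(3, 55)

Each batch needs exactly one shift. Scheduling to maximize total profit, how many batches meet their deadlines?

Take jobs in profit order; each goes to the latest open slot no later than its deadline.
Profit order: B=56 H=55 D=51 F=45 E=25 G=17 A=16 C=13
Assign: B→slot 2, H→slot 3, D→slot 1, F skipped, E skipped, G skipped, A skipped, C skipped.
Slots: [1:D] [2:B] [3:H]
3 of 8 scheduled.

3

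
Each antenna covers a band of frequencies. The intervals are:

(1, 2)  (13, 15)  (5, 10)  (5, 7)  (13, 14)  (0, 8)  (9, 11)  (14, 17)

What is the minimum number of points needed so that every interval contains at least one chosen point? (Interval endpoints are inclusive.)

Sorted: [1,2] [5,7] [0,8] [5,10] [9,11] [13,14] [13,15] [14,17]
{[1,2]} hit by 2; {[5,7],[0,8],[5,10]} hit by 7; {[9,11]} hit by 11; {[13,14],[13,15],[14,17]} hit by 14.
Points: 2, 7, 11, 14 (4 total).

4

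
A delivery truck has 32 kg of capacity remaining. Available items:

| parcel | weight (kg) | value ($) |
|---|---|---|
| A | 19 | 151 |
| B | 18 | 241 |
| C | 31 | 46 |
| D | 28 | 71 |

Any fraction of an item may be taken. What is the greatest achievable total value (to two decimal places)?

Order: B (241/18=13.39) > A (151/19=7.95) > D (71/28=2.54) > C (46/31=1.48)
Fill: take B (18 @ 241) → take 14/19 of A → 111.26; 32/32 used.
Total value = 352.26

352.26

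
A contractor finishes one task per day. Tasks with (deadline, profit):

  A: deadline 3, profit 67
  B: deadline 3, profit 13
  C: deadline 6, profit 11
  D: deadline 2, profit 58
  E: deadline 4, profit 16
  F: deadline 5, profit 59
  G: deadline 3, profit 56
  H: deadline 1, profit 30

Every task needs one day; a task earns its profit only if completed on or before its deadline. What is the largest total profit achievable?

By profit: A(d3,67), F(d5,59), D(d2,58), G(d3,56), H(d1,30), E(d4,16), B(d3,13), C(d6,11)
A→slot 3; F→slot 5; D→slot 2; G→slot 1; H skipped; E→slot 4; B skipped; C→slot 6.
Profit = 56 + 58 + 67 + 16 + 59 + 11 = 267

267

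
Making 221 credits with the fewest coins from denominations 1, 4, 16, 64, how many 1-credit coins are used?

1

Use the largest denomination that fits, subtract, and repeat.
221 − 3×64→29 − 1×16→13 − 3×4→1 − 1×1→0
Count of 1: 1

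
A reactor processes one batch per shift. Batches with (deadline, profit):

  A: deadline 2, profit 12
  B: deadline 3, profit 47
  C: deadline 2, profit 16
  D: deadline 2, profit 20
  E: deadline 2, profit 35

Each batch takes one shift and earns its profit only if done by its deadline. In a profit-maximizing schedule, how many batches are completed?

3

Profit order: B=47 E=35 D=20 C=16 A=12
Assign: B→slot 3, E→slot 2, D→slot 1, C skipped, A skipped.
Slots: [1:D] [2:E] [3:B]
3 of 5 scheduled.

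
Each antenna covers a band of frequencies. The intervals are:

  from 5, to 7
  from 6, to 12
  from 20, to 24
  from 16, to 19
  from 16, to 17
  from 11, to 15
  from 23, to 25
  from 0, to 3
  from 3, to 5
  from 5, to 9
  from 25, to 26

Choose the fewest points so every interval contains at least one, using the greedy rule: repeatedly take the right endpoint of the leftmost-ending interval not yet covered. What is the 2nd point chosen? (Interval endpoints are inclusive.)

7

Sorted: [0,3] [3,5] [5,7] [5,9] [6,12] [11,15] [16,17] [16,19] [20,24] [23,25] [25,26]
{[0,3],[3,5]} hit by 3; {[5,7],[5,9],[6,12]} hit by 7; {[11,15]} hit by 15; {[16,17],[16,19]} hit by 17; {[20,24],[23,25]} hit by 24; {[25,26]} hit by 26.
Points: 3, 7, 15, 17, 24, 26 (6 total).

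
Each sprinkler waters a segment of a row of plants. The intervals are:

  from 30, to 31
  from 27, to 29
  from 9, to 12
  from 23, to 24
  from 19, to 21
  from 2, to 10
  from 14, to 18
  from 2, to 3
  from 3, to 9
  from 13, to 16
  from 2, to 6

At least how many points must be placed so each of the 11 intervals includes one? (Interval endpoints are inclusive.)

7

Sorted: [2,3] [2,6] [3,9] [2,10] [9,12] [13,16] [14,18] [19,21] [23,24] [27,29] [30,31]
{[2,3],[2,6],[3,9],[2,10]} hit by 3; {[9,12]} hit by 12; {[13,16],[14,18]} hit by 16; {[19,21]} hit by 21; {[23,24]} hit by 24; {[27,29]} hit by 29; {[30,31]} hit by 31.
Points: 3, 12, 16, 21, 24, 29, 31 (7 total).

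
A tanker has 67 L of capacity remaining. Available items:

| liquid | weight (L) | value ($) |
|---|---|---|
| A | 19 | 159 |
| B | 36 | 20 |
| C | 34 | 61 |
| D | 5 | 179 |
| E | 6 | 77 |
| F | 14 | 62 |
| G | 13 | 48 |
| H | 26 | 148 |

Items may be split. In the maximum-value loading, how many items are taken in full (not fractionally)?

Order: D (179/5=35.80) > E (77/6=12.83) > A (159/19=8.37) > H (148/26=5.69) > F (62/14=4.43) > G (48/13=3.69) > C (61/34=1.79) > B (20/36=0.56)
Fill: take D (5 @ 179) → take E (6 @ 77) → take A (19 @ 159) → take H (26 @ 148) → take 11/14 of F → 48.71; 67/67 used.
4 item(s) taken whole; one partial (take 11/14 of F).

4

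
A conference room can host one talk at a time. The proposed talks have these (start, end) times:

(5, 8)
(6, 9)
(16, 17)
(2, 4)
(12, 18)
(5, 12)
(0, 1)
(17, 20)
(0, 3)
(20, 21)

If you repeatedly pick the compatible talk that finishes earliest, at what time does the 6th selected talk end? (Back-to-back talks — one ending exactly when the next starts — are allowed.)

21

Greedy by earliest finish: after sorting by end time, pick each interval compatible with the last pick.
By end time: (0,1), (0,3), (2,4), (5,8), (6,9), (5,12), (16,17), (12,18), (17,20), (20,21).
Pick (0,1); next start ≥ 1 → (2,4); next start ≥ 4 → (5,8); next start ≥ 8 → (16,17); next start ≥ 17 → (17,20); next start ≥ 20 → (20,21).
Selected: (0,1) (2,4) (5,8) (16,17) (17,20) (20,21)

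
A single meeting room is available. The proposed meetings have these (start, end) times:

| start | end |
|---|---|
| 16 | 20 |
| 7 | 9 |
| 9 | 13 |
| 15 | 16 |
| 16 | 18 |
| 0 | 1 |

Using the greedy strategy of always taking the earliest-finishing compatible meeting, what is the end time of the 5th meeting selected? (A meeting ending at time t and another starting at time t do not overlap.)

18

Greedy by earliest finish: after sorting by end time, pick each interval compatible with the last pick.
By end time: (0,1), (7,9), (9,13), (15,16), (16,18), (16,20).
Pick (0,1); next start ≥ 1 → (7,9); next start ≥ 9 → (9,13); next start ≥ 13 → (15,16); next start ≥ 16 → (16,18).
Selected: (0,1) (7,9) (9,13) (15,16) (16,18)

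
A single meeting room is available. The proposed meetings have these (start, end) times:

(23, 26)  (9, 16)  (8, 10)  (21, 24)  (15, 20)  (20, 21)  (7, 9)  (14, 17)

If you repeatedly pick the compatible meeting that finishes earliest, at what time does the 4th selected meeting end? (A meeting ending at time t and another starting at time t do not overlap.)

Sort by end time and greedily take each interval whose start is ≥ the last chosen end.
Sorted by end: (7,9)  (8,10)  (9,16)  (14,17)  (15,20)  (20,21)  (21,24)  (23,26)
take (7,9); take (9,16); skip (15,20); take (20,21); take (21,24); skip (23,26).
Selected: (7,9) (9,16) (20,21) (21,24)

24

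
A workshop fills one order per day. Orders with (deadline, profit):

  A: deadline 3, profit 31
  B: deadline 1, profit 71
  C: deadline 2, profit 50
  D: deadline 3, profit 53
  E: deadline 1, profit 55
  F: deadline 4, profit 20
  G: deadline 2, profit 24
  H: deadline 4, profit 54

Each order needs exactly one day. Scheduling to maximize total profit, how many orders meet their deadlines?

4

Sort by profit descending; place each in the latest free slot ≤ its deadline.
By profit: B(d1,71), E(d1,55), H(d4,54), D(d3,53), C(d2,50), A(d3,31), G(d2,24), F(d4,20)
B→slot 1; E skipped; H→slot 4; D→slot 3; C→slot 2; A skipped; G skipped; F skipped.
4 of 8 scheduled.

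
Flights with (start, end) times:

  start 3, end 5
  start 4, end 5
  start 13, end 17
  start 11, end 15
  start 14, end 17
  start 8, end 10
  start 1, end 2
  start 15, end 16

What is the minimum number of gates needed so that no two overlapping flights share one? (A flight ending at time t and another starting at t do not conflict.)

Count concurrent intervals with a sweep; the peak is the room count.
Events (time:±→running): 1:+→1 2:-→0 3:+→1 4:+→2 5:-→1 5:-→0 8:+→1 10:-→0 11:+→1 13:+→2 14:+→3 … peak 3.

3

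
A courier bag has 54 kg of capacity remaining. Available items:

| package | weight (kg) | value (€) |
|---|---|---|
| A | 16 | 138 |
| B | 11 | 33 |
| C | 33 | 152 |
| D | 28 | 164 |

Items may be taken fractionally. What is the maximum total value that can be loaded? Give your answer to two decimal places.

348.06

Sort by value per unit weight and fill in that order.
Order: A (138/16=8.62) > D (164/28=5.86) > C (152/33=4.61) > B (33/11=3.00)
Fill: take A (16 @ 138) → take D (28 @ 164) → take 10/33 of C → 46.06; 54/54 used.
Total value = 348.06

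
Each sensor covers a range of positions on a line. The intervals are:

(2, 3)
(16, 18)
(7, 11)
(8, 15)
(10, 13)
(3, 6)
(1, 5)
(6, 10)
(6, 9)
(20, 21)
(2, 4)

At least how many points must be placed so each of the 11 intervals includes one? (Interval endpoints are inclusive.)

5

Sort by right endpoint; whenever an interval is uncovered, place a point at its right end.
By right end: [2,3]  [2,4]  [1,5]  [3,6]  [6,9]  [6,10]  [7,11]  [10,13]  [8,15]  [16,18]  [20,21]
[2,3] uncovered → point at 3; [6,9] uncovered → point at 9; [10,13] uncovered → point at 13; [16,18] uncovered → point at 18; [20,21] uncovered → point at 21.
Points: 3, 9, 13, 18, 21 (5 total).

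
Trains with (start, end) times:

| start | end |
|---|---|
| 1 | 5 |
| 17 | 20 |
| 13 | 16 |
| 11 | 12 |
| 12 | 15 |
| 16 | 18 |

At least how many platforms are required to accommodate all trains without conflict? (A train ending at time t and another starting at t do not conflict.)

2

starts: [1, 11, 12, 13, 16, 17]
ends:   [5, 12, 15, 16, 18, 20]
s1→1 e5→0 s11→1 e12→0 s12→1 s13→2  — peak 2.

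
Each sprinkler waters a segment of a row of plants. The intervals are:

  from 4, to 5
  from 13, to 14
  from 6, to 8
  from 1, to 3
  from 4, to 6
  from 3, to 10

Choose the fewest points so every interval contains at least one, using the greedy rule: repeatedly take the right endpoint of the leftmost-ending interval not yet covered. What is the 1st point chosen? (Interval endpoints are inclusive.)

Process intervals by earliest right end; each time one isn't hit yet, stab at its right endpoint.
Sorted: [1,3] [4,5] [4,6] [6,8] [3,10] [13,14]
{[1,3]} hit by 3; {[4,5],[4,6]} hit by 5; {[6,8],[3,10]} hit by 8; {[13,14]} hit by 14.
Points: 3, 5, 8, 14 (4 total).

3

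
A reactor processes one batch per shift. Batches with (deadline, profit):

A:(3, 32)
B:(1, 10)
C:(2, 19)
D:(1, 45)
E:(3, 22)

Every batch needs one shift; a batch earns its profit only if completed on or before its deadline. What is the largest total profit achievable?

By profit: D(d1,45), A(d3,32), E(d3,22), C(d2,19), B(d1,10)
D→slot 1; A→slot 3; E→slot 2; C skipped; B skipped.
Profit = 45 + 22 + 32 = 99

99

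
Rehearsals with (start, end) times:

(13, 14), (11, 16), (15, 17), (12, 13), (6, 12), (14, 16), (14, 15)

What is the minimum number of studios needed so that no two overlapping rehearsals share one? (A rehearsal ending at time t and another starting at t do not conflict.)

Events (time:±→running): 6:+→1 11:+→2 12:-→1 12:+→2 13:-→1 13:+→2 14:-→1 14:+→2 14:+→3 … peak 3.

3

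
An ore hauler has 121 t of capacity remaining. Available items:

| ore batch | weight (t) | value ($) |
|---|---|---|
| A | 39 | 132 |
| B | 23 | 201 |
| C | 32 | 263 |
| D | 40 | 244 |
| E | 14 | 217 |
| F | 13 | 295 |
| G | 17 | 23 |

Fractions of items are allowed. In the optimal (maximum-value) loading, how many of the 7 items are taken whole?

Greedy by value/weight ratio, highest first.
Ratios (sorted): F 22.69, E 15.50, B 8.74, C 8.22, D 6.10, A 3.38, G 1.35
take F (13 @ 295); take E (14 @ 217); take B (23 @ 201); take C (32 @ 263); take 39/40 of D → 237.90. Capacity used 121/121.
4 item(s) taken whole; one partial (take 39/40 of D).

4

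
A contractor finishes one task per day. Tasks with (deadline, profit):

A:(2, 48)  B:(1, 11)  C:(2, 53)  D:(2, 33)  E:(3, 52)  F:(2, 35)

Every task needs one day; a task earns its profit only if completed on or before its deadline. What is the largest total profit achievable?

153

Sort by profit descending; place each in the latest free slot ≤ its deadline.
By profit: C(d2,53), E(d3,52), A(d2,48), F(d2,35), D(d2,33), B(d1,11)
C→slot 2; E→slot 3; A→slot 1; F skipped; D skipped; B skipped.
Profit = 48 + 53 + 52 = 153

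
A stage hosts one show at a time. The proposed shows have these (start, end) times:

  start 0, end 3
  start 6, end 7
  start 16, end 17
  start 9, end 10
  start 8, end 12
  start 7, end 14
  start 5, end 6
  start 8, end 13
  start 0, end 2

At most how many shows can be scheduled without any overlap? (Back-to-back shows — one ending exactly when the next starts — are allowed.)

5

Greedy by earliest finish: after sorting by end time, pick each interval compatible with the last pick.
By end time: (0,2), (0,3), (5,6), (6,7), (9,10), (8,12), (8,13), (7,14), (16,17).
Pick (0,2); next start ≥ 2 → (5,6); next start ≥ 6 → (6,7); next start ≥ 7 → (9,10); next start ≥ 10 → (16,17).
Selected 5 shows.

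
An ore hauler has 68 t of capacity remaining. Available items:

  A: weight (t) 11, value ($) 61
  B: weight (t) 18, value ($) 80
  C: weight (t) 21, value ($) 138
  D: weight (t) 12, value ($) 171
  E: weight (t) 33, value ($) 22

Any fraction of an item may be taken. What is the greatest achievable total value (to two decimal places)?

454.00

Greedy by value/weight ratio, highest first.
Order: D (171/12=14.25) > C (138/21=6.57) > A (61/11=5.55) > B (80/18=4.44) > E (22/33=0.67)
Fill: take D (12 @ 171) → take C (21 @ 138) → take A (11 @ 61) → take B (18 @ 80) → take 6/33 of E → 4.00; 68/68 used.
Total value = 454.00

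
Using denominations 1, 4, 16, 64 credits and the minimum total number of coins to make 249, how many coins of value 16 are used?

3

249 − 3×64→57 − 3×16→9 − 2×4→1 − 1×1→0
Count of 16: 3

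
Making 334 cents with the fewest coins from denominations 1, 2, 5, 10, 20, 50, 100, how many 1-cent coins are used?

Use the largest denomination that fits, subtract, and repeat.
334 = 3×100 + 1×20 + 1×10 + 2×2
Count of 1: 0

0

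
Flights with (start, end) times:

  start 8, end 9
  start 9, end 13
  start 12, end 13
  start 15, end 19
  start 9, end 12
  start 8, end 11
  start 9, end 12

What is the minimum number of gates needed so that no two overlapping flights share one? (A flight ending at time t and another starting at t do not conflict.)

4

Count concurrent intervals with a sweep; the peak is the room count.
Events (time:±→running): 8:+→1 8:+→2 9:-→1 9:+→2 9:+→3 9:+→4 … peak 4.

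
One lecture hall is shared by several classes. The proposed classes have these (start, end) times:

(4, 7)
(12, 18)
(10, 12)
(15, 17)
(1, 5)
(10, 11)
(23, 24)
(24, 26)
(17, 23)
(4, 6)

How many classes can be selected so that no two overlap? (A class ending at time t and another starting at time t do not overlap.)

6

By end time: (1,5), (4,6), (4,7), (10,11), (10,12), (15,17), (12,18), (17,23), (23,24), (24,26).
Pick (1,5); next start ≥ 5 → (10,11); next start ≥ 11 → (15,17); next start ≥ 17 → (17,23); next start ≥ 23 → (23,24); next start ≥ 24 → (24,26).
Selected 6 classes.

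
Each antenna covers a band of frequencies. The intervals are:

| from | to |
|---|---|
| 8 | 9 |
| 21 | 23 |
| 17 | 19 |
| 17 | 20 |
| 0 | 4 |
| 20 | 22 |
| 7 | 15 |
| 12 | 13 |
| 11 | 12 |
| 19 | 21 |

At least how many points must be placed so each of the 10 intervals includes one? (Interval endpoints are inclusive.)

By right end: [0,4]  [8,9]  [11,12]  [12,13]  [7,15]  [17,19]  [17,20]  [19,21]  [20,22]  [21,23]
[0,4] uncovered → point at 4; [8,9] uncovered → point at 9; [11,12] uncovered → point at 12; [17,19] uncovered → point at 19; [20,22] uncovered → point at 22.
Points: 4, 9, 12, 19, 22 (5 total).

5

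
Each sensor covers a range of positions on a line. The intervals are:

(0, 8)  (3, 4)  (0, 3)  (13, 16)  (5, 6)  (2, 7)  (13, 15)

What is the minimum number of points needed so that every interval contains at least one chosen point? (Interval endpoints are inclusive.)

3

Sort by right endpoint; whenever an interval is uncovered, place a point at its right end.
By right end: [0,3]  [3,4]  [5,6]  [2,7]  [0,8]  [13,15]  [13,16]
[0,3] uncovered → point at 3; [5,6] uncovered → point at 6; [13,15] uncovered → point at 15.
Points: 3, 6, 15 (3 total).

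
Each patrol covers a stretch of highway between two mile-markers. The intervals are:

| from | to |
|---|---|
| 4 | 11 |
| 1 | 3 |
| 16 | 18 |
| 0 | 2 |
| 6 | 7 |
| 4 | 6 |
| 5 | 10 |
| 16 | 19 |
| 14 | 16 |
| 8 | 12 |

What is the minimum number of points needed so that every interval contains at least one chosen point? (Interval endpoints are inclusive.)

By right end: [0,2]  [1,3]  [4,6]  [6,7]  [5,10]  [4,11]  [8,12]  [14,16]  [16,18]  [16,19]
[0,2] uncovered → point at 2; [4,6] uncovered → point at 6; [8,12] uncovered → point at 12; [14,16] uncovered → point at 16.
Points: 2, 6, 12, 16 (4 total).

4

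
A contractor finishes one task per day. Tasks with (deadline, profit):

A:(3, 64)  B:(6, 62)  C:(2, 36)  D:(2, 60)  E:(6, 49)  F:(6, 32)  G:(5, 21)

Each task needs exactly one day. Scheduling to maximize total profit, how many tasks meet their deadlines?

Sort by profit descending; place each in the latest free slot ≤ its deadline.
Profit order: A=64 B=62 D=60 E=49 C=36 F=32 G=21
Assign: A→slot 3, B→slot 6, D→slot 2, E→slot 5, C→slot 1, F→slot 4, G skipped.
Slots: [1:C] [2:D] [3:A] [4:F] [5:E] [6:B]
6 of 7 scheduled.

6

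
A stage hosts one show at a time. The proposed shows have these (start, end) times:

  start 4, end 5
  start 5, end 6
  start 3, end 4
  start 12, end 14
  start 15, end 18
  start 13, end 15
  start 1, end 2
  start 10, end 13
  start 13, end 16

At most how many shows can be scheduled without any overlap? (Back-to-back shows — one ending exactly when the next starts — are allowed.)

Sorted by end: (1,2)  (3,4)  (4,5)  (5,6)  (10,13)  (12,14)  (13,15)  (13,16)  (15,18)
take (1,2); take (3,4); take (4,5); take (5,6); take (10,13); skip (12,14); take (13,15); skip (13,16); take (15,18).
Selected 7 shows.

7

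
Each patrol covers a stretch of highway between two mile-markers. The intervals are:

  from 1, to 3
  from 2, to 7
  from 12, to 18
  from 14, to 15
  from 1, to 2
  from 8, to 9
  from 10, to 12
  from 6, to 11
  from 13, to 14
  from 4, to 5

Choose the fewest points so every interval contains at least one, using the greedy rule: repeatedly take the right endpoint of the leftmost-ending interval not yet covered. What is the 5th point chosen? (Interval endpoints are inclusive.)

Sort by right endpoint; whenever an interval is uncovered, place a point at its right end.
Sorted: [1,2] [1,3] [4,5] [2,7] [8,9] [6,11] [10,12] [13,14] [14,15] [12,18]
{[1,2],[1,3]} hit by 2; {[4,5],[2,7]} hit by 5; {[8,9],[6,11]} hit by 9; {[10,12]} hit by 12; {[13,14],[14,15],[12,18]} hit by 14.
Points: 2, 5, 9, 12, 14 (5 total).

14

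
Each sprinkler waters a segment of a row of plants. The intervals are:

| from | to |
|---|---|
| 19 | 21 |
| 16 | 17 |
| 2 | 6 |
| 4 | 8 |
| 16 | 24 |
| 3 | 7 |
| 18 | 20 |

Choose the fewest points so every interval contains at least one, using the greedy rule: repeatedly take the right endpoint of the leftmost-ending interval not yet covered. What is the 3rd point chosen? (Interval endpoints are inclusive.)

20

By right end: [2,6]  [3,7]  [4,8]  [16,17]  [18,20]  [19,21]  [16,24]
[2,6] uncovered → point at 6; [16,17] uncovered → point at 17; [18,20] uncovered → point at 20.
Points: 6, 17, 20 (3 total).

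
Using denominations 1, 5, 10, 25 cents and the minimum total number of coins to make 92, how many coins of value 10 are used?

1

Greedy: take as many of the largest coin as possible, then repeat with the remainder.
92 − 3×25→17 − 1×10→7 − 1×5→2 − 2×1→0
Count of 10: 1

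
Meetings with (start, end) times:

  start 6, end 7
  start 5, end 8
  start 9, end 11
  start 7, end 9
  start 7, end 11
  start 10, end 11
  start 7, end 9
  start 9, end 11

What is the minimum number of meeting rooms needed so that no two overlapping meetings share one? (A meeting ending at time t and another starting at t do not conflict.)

starts: [5, 6, 7, 7, 7, 9, 9, 10]
ends:   [7, 8, 9, 9, 11, 11, 11, 11]
s5→1 s6→2 e7→1 s7→2 s7→3 s7→4  — peak 4.

4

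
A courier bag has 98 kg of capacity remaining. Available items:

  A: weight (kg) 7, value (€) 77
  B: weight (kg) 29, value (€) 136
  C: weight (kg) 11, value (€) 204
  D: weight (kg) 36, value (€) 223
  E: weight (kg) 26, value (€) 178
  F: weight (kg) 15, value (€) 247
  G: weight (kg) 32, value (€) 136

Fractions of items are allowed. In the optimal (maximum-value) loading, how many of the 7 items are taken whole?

5

Ratios (sorted): C 18.55, F 16.47, A 11.00, E 6.85, D 6.19, B 4.69, G 4.25
take C (11 @ 204); take F (15 @ 247); take A (7 @ 77); take E (26 @ 178); take D (36 @ 223); take 3/29 of B → 14.07. Capacity used 98/98.
5 item(s) taken whole; one partial (take 3/29 of B).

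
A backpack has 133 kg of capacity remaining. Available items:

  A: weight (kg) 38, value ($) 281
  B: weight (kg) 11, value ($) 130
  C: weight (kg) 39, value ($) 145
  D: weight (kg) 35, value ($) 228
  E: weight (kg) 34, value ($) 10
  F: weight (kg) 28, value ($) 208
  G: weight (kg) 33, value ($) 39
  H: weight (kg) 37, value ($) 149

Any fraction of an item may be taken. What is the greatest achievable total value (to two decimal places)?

Ratios (sorted): B 11.82, F 7.43, A 7.39, D 6.51, H 4.03, C 3.72, G 1.18, E 0.29
take B (11 @ 130); take F (28 @ 208); take A (38 @ 281); take D (35 @ 228); take 21/37 of H → 84.57. Capacity used 133/133.
Total value = 931.57

931.57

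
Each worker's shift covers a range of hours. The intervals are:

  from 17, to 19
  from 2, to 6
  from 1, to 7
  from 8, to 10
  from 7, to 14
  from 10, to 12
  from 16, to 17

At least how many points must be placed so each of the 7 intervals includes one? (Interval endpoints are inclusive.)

3

Sorted: [2,6] [1,7] [8,10] [10,12] [7,14] [16,17] [17,19]
{[2,6],[1,7]} hit by 6; {[8,10],[10,12],[7,14]} hit by 10; {[16,17],[17,19]} hit by 17.
Points: 6, 10, 17 (3 total).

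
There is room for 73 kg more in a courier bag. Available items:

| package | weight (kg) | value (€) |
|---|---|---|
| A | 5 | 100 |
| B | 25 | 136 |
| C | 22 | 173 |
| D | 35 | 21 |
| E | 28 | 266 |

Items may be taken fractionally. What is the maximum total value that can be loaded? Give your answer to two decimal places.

636.92

Greedy by value/weight ratio, highest first.
Order: A (100/5=20.00) > E (266/28=9.50) > C (173/22=7.86) > B (136/25=5.44) > D (21/35=0.60)
Fill: take A (5 @ 100) → take E (28 @ 266) → take C (22 @ 173) → take 18/25 of B → 97.92; 73/73 used.
Total value = 636.92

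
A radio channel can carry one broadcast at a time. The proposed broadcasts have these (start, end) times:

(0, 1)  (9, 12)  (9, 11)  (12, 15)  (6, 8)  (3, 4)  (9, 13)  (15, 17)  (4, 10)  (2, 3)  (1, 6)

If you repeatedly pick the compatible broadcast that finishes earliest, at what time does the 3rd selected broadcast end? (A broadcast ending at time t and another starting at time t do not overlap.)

4

Sort by end time and greedily take each interval whose start is ≥ the last chosen end.
Sorted by end: (0,1)  (2,3)  (3,4)  (1,6)  (6,8)  (4,10)  (9,11)  (9,12)  (9,13)  (12,15)  (15,17)
take (0,1); take (2,3); take (3,4); skip (1,6); take (6,8); take (9,11); skip (9,12); skip (9,13); take (12,15); take (15,17).
Selected: (0,1) (2,3) (3,4) (6,8) (9,11) (12,15) (15,17)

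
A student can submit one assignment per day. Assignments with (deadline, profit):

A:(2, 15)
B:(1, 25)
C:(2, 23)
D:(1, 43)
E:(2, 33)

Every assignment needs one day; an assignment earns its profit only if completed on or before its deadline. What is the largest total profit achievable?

76

Profit order: D=43 E=33 B=25 C=23 A=15
Assign: D→slot 1, E→slot 2, B skipped, C skipped, A skipped.
Slots: [1:D] [2:E]
Profit = 43 + 33 = 76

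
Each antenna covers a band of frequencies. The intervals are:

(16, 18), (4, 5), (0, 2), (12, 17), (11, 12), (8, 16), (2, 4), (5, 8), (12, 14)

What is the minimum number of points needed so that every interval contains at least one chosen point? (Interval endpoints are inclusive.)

4

Process intervals by earliest right end; each time one isn't hit yet, stab at its right endpoint.
Sorted: [0,2] [2,4] [4,5] [5,8] [11,12] [12,14] [8,16] [12,17] [16,18]
{[0,2],[2,4]} hit by 2; {[4,5],[5,8]} hit by 5; {[11,12],[12,14],[8,16],[12,17]} hit by 12; {[16,18]} hit by 18.
Points: 2, 5, 12, 18 (4 total).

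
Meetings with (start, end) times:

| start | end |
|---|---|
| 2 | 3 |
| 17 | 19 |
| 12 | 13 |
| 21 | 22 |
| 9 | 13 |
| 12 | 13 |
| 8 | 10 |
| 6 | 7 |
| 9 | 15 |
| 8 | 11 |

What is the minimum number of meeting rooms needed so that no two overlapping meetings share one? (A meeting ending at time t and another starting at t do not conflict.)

Events (time:±→running): 2:+→1 3:-→0 6:+→1 7:-→0 8:+→1 8:+→2 9:+→3 9:+→4 … peak 4.

4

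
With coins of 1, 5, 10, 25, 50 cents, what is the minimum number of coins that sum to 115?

4

Use the largest denomination that fits, subtract, and repeat.
115 = 2×50 + 1×10 + 1×5
Total coins = 2 + 1 + 1 = 4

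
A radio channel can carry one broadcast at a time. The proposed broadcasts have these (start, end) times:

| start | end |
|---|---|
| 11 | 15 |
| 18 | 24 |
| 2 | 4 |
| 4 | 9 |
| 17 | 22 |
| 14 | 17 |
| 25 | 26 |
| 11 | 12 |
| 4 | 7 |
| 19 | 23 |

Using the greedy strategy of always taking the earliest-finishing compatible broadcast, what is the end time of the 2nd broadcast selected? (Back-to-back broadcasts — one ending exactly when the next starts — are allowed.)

Order by finish time; keep every interval that doesn't clash with the previous kept one.
Sorted by end: (2,4)  (4,7)  (4,9)  (11,12)  (11,15)  (14,17)  (17,22)  (19,23)  (18,24)  (25,26)
take (2,4); take (4,7); take (11,12); skip (11,15); take (14,17); take (17,22); skip (19,23); skip (18,24); take (25,26).
Selected: (2,4) (4,7) (11,12) (14,17) (17,22) (25,26)

7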